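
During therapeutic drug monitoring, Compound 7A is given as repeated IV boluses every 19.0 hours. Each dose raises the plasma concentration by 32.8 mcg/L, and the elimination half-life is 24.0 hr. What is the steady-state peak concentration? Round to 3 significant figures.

k = ln 2 / 24.0 = 0.02888 hr⁻¹
Fraction remaining after one interval: e^(−kτ) = e^(−0.02888 × 19.0) = 0.5777
R = 1 / (1 − 0.5777) = 2.368
Css,max = 32.8 × 2.368 ≈ 77.7 mcg/L

77.7 mcg/L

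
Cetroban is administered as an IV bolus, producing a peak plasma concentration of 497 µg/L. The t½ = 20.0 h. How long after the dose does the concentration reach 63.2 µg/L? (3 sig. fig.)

59.5 hours

k = ln 2 / 20.0 = 0.03466 h⁻¹
C(t) = C₀ e^(−kt)  ⇒  t = ln(C₀/C) / k
t = ln(497/63.2) / 0.03466 = 2.062 / 0.03466 ≈ 59.5 hours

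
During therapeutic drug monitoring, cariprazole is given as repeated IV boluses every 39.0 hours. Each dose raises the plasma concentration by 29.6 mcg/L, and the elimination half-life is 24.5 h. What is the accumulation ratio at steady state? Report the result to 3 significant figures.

1.50

k = ln 2 / 24.5 = 0.02829 h⁻¹
Fraction remaining after one interval: e^(−kτ) = e^(−0.02829 × 39.0) = 0.3317
R = 1 / (1 − 0.3317) = 1 / 0.6683 ≈ 1.50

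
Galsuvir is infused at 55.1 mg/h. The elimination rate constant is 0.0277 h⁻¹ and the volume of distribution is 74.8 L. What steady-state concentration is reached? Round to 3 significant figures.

CL = k · V = 0.0277 × 74.8 = 2.072 L/h
Css = rate / CL = 55.1 / 2.072 ≈ 26.6 µg/mL

26.6 µg/mL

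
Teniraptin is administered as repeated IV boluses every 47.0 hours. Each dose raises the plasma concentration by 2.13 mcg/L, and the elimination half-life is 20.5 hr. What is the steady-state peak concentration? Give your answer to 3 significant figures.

k = ln 2 / 20.5 = 0.03381 hr⁻¹
Fraction remaining after one interval: e^(−kτ) = e^(−0.03381 × 47.0) = 0.2041
R = 1 / (1 − 0.2041) = 1.256
Css,max = 2.13 × 1.256 ≈ 2.68 mcg/L

2.68 mcg/L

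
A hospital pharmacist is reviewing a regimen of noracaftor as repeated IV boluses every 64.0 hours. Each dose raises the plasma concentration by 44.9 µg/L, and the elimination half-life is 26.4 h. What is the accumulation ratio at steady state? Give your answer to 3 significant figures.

k = ln 2 / 26.4 = 0.02626 h⁻¹
Fraction remaining after one interval: e^(−kτ) = e^(−0.02626 × 64.0) = 0.1863
R = 1 / (1 − 0.1863) = 1 / 0.8137 ≈ 1.23

1.23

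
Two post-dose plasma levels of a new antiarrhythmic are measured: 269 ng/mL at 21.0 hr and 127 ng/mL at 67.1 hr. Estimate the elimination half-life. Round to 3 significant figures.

42.6 hours

k = ln(C₁/C₂) / (t₂ − t₁) = ln(269/127) / (67.1 − 21.0)
  = 0.7505 / 46.10 = 0.01628 hr⁻¹
t½ = ln 2 / k = ln 2 / 0.01628 ≈ 42.6 hours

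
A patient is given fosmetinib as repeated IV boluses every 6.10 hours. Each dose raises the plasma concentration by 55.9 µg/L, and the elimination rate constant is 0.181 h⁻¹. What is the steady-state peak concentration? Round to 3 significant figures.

Fraction remaining after one interval: e^(−kτ) = e^(−0.1810 × 6.10) = 0.3315
R = 1 / (1 − 0.3315) = 1.496
Css,max = 55.9 × 1.496 ≈ 83.6 µg/L

83.6 µg/L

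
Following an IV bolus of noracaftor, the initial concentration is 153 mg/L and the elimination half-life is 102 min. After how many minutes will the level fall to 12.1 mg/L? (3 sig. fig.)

k = ln 2 / 102 = 0.006796 min⁻¹
C(t) = C₀ e^(−kt)  ⇒  t = ln(C₀/C) / k
t = ln(153/12.1) / 0.006796 = 2.537 / 0.006796 ≈ 373 minutes

373 minutes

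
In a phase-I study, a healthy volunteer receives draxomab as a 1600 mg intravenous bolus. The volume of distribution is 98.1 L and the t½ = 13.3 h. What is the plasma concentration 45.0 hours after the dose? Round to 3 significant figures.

C₀ = dose / V = 1600 / 98.1 = 16.31 µg/mL
k = ln 2 / 13.3 = 0.05212 h⁻¹
C(t) = C₀ e^(−kt) = 16.31 × e^(−0.05212 × 45.0) = 16.31 × e^(−2.345) = 16.31 × 0.09582 ≈ 1.56 µg/mL

1.56 µg/mL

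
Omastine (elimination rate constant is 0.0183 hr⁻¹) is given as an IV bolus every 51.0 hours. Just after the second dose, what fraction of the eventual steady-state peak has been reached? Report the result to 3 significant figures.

f_n = 1 − e^(−nkτ) = 1 − e^(−2 × 0.01830 × 51.0) = 1 − e^(−1.867) = 1 − 0.1546 ≈ 0.845

0.845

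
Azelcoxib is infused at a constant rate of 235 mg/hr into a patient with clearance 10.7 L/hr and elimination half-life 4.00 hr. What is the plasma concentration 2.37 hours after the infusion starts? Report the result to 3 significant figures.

7.40 µg/mL

Css = rate / CL = 235 / 10.7 = 21.96 µg/mL
k = ln 2 / 4.00 = 0.1733 hr⁻¹
C(t) = Css (1 − e^(−kt)) = 21.96 × (1 − e^(−0.4107)) = 21.96 × 0.3368 ≈ 7.40 µg/mL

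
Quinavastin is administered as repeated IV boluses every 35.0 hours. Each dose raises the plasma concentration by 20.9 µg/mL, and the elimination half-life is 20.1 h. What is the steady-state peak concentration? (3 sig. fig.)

k = ln 2 / 20.1 = 0.03448 h⁻¹
Fraction remaining after one interval: e^(−kτ) = e^(−0.03448 × 35.0) = 0.2991
R = 1 / (1 − 0.2991) = 1.427
Css,max = 20.9 × 1.427 ≈ 29.8 µg/mL

29.8 µg/mL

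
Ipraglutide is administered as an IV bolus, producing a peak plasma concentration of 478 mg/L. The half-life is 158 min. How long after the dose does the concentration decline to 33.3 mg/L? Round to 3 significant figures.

k = ln 2 / 158 = 0.004387 min⁻¹
C(t) = C₀ e^(−kt)  ⇒  t = ln(C₀/C) / k
t = ln(478/33.3) / 0.004387 = 2.664 / 0.004387 ≈ 607 minutes

607 minutes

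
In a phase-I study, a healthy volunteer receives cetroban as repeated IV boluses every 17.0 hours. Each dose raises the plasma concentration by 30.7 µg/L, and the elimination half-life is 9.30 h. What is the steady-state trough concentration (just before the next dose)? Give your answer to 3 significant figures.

k = ln 2 / 9.30 = 0.07453 h⁻¹
Fraction remaining after one interval: e^(−kτ) = e^(−0.07453 × 17.0) = 0.2817
R = 1 / (1 − 0.2817) = 1.392
Css,max = 30.7 × 1.392 = 42.74 µg/L
Css,min = Css,max × e^(−kτ) = 42.74 × 0.2817 ≈ 12.0 µg/L

12.0 µg/L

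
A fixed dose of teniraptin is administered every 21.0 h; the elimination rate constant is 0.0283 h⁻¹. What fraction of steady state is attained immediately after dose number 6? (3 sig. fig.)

0.972

f_n = 1 − e^(−nkτ) = 1 − e^(−6 × 0.02830 × 21.0) = 1 − e^(−3.566) = 1 − 0.02827 ≈ 0.972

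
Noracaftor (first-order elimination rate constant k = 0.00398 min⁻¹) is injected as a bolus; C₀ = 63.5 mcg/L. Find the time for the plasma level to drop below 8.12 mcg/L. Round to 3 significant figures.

C(t) = C₀ e^(−kt)  ⇒  t = ln(C₀/C) / k
t = ln(63.5/8.12) / 0.003980 = 2.057 / 0.003980 ≈ 517 minutes

517 minutes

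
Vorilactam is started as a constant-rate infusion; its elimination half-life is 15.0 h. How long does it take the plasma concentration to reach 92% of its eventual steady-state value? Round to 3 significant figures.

k = ln 2 / 15.0 = 0.04621 h⁻¹
f = 1 − e^(−kt)  ⇒  t = −ln(1 − f) / k
t = −ln(1 − 0.92) / 0.04621 = 2.526 / 0.04621 ≈ 54.7 hours

54.7 hours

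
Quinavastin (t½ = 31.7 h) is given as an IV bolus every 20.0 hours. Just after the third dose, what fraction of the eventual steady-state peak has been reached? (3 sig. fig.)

k = ln 2 / 31.7 = 0.02187 h⁻¹
f_n = 1 − e^(−nkτ) = 1 − e^(−3 × 0.02187 × 20.0) = 1 − e^(−1.312) = 1 − 0.2693 ≈ 0.731

0.731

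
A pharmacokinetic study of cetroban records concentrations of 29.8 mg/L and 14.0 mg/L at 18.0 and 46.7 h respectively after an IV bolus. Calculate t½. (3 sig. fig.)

26.3 hours

k = ln(C₁/C₂) / (t₂ − t₁) = ln(29.8/14.0) / (46.7 − 18.0)
  = 0.7555 / 28.70 = 0.02632 h⁻¹
t½ = ln 2 / k = ln 2 / 0.02632 ≈ 26.3 hours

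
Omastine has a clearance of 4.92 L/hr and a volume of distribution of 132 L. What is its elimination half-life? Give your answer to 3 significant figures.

18.6 hours

k = CL / V = 4.92 / 132 = 0.03727 hr⁻¹
t½ = ln 2 / k = ln 2 / 0.03727 ≈ 18.6 hours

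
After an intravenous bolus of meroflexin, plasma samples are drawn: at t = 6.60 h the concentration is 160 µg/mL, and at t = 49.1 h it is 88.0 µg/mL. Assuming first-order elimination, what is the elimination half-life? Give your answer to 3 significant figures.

49.3 hours

k = ln(C₁/C₂) / (t₂ − t₁) = ln(160/88.0) / (49.1 − 6.60)
  = 0.5978 / 42.50 = 0.01407 h⁻¹
t½ = ln 2 / k = ln 2 / 0.01407 ≈ 49.3 hours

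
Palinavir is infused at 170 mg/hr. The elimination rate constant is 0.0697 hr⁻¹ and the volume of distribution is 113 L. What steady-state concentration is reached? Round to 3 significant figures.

21.6 mg/L

CL = k · V = 0.0697 × 113 = 7.876 L/hr
Css = rate / CL = 170 / 7.876 ≈ 21.6 mg/L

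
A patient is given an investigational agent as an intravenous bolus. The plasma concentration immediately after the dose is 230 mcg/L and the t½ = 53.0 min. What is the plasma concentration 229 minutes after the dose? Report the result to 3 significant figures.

k = ln 2 / 53.0 = 0.01308 min⁻¹
229 min is 4.321 half-lives, so C = 230 × (1/2)^4.321 = 230 × 0.05004 ≈ 11.5 mcg/L

11.5 mcg/L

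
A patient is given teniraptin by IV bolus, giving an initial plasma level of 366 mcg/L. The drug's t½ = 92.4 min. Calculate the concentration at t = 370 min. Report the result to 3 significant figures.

k = ln 2 / 92.4 = 0.007502 min⁻¹
C(t) = C₀ e^(−kt) = 366 × e^(−0.007502 × 370) = 366 × e^(−2.776) = 366 × 0.06231 ≈ 22.8 mcg/L

22.8 mcg/L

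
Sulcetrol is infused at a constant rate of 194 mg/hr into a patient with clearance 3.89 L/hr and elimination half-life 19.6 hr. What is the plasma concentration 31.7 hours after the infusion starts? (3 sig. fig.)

33.6 mg/L

Css = rate / CL = 194 / 3.89 = 49.87 mg/L
k = ln 2 / 19.6 = 0.03536 hr⁻¹
C(t) = Css (1 − e^(−kt)) = 49.87 × (1 − e^(−1.121)) = 49.87 × 0.6741 ≈ 33.6 mg/L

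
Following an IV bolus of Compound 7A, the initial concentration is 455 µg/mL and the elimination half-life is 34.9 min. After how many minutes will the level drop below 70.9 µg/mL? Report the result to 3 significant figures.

k = ln 2 / 34.9 = 0.01986 min⁻¹
C(t) = C₀ e^(−kt)  ⇒  t = ln(C₀/C) / k
t = ln(455/70.9) / 0.01986 = 1.859 / 0.01986 ≈ 93.6 minutes

93.6 minutes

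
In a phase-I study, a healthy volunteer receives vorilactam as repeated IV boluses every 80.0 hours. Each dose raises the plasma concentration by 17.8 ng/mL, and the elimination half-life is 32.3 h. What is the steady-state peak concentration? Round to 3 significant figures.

k = ln 2 / 32.3 = 0.02146 h⁻¹
Fraction remaining after one interval: e^(−kτ) = e^(−0.02146 × 80.0) = 0.1796
R = 1 / (1 − 0.1796) = 1.219
Css,max = 17.8 × 1.219 ≈ 21.7 ng/mL

21.7 ng/mL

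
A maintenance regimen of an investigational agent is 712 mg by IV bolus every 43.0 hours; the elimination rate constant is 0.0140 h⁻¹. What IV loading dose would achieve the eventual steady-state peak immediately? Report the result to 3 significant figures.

1570 mg

Accumulation ratio R = 1 / (1 − e^(−kτ)) = 1 / (1 − e^(−0.01400×43.0)) = 1 / (1 − 0.5477) = 2.211
Loading dose = maintenance dose × R = 712 × 2.211 ≈ 1570 mg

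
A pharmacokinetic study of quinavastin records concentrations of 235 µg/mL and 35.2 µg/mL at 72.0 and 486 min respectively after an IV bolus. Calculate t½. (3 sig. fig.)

k = ln(C₁/C₂) / (t₂ − t₁) = ln(235/35.2) / (486 − 72.0)
  = 1.899 / 414.0 = 0.004586 min⁻¹
t½ = ln 2 / k = ln 2 / 0.004586 ≈ 151 minutes

151 minutes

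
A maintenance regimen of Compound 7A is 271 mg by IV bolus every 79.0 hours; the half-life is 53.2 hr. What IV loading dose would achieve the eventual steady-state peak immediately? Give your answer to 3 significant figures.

k = ln 2 / 53.2 = 0.01303 hr⁻¹
Accumulation ratio R = 1 / (1 − e^(−kτ)) = 1 / (1 − e^(−0.01303×79.0)) = 1 / (1 − 0.3573) = 1.556
Loading dose = maintenance dose × R = 271 × 1.556 ≈ 422 mg

422 mg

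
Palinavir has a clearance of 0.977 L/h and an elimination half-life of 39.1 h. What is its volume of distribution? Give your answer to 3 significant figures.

k = ln 2 / t½ = ln 2 / 39.1 = 0.01773 h⁻¹
V = CL / k = 0.977 / 0.01773 ≈ 55.1 L

55.1 L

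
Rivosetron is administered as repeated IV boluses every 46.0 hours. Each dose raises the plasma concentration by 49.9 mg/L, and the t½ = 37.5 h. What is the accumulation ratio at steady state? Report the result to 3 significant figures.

1.75

k = ln 2 / 37.5 = 0.01848 h⁻¹
Fraction remaining after one interval: e^(−kτ) = e^(−0.01848 × 46.0) = 0.4273
R = 1 / (1 − 0.4273) = 1 / 0.5727 ≈ 1.75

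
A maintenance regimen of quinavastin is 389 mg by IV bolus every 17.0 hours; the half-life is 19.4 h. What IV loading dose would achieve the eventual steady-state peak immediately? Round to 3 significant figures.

k = ln 2 / 19.4 = 0.03573 h⁻¹
Accumulation ratio R = 1 / (1 − e^(−kτ)) = 1 / (1 − e^(−0.03573×17.0)) = 1 / (1 − 0.5448) = 2.197
Loading dose = maintenance dose × R = 389 × 2.197 ≈ 855 mg

855 mg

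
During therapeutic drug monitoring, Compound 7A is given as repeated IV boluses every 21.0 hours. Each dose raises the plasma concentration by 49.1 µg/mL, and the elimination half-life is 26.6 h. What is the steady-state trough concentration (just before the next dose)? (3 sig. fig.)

67.4 µg/mL

k = ln 2 / 26.6 = 0.02606 h⁻¹
Fraction remaining after one interval: e^(−kτ) = e^(−0.02606 × 21.0) = 0.5786
R = 1 / (1 − 0.5786) = 2.373
Css,max = 49.1 × 2.373 = 116.5 µg/mL
Css,min = Css,max × e^(−kτ) = 116.5 × 0.5786 ≈ 67.4 µg/mL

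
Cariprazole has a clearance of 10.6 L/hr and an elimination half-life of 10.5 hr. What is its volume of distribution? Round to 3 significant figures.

161 L

k = ln 2 / t½ = ln 2 / 10.5 = 0.06601 hr⁻¹
V = CL / k = 10.6 / 0.06601 ≈ 161 L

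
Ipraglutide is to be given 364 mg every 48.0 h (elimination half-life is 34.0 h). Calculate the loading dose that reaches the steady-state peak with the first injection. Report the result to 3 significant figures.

583 mg

k = ln 2 / 34.0 = 0.02039 h⁻¹
Accumulation ratio R = 1 / (1 − e^(−kτ)) = 1 / (1 − e^(−0.02039×48.0)) = 1 / (1 − 0.3759) = 1.602
Loading dose = maintenance dose × R = 364 × 1.602 ≈ 583 mg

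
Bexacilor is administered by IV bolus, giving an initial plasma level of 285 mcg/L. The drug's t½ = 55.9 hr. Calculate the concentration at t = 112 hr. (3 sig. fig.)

k = ln 2 / 55.9 = 0.01240 hr⁻¹
C(t) = C₀ e^(−kt) = 285 × e^(−0.01240 × 112) = 285 × e^(−1.389) = 285 × 0.2494 ≈ 71.1 mcg/L

71.1 mcg/L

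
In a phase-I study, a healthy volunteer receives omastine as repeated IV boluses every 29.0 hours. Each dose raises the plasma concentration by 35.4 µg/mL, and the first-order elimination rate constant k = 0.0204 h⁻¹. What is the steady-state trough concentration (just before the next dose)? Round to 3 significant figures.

43.9 µg/mL

Fraction remaining after one interval: e^(−kτ) = e^(−0.02040 × 29.0) = 0.5534
R = 1 / (1 − 0.5534) = 2.239
Css,max = 35.4 × 2.239 = 79.27 µg/mL
Css,min = Css,max × e^(−kτ) = 79.27 × 0.5534 ≈ 43.9 µg/mL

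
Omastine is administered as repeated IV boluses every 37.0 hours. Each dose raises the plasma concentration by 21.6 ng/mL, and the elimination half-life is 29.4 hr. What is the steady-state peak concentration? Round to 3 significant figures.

37.1 ng/mL

k = ln 2 / 29.4 = 0.02358 hr⁻¹
Fraction remaining after one interval: e^(−kτ) = e^(−0.02358 × 37.0) = 0.4180
R = 1 / (1 − 0.4180) = 1.718
Css,max = 21.6 × 1.718 ≈ 37.1 ng/mL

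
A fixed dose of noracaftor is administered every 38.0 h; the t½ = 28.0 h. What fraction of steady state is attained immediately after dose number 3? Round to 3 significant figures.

k = ln 2 / 28.0 = 0.02476 h⁻¹
f_n = 1 − e^(−nkτ) = 1 − e^(−3 × 0.02476 × 38.0) = 1 − e^(−2.822) = 1 − 0.05948 ≈ 0.941

0.941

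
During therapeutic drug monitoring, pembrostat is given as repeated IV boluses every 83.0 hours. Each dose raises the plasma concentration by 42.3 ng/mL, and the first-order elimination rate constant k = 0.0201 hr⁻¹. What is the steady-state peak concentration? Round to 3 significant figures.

52.1 ng/mL

Fraction remaining after one interval: e^(−kτ) = e^(−0.02010 × 83.0) = 0.1886
R = 1 / (1 − 0.1886) = 1.232
Css,max = 42.3 × 1.232 ≈ 52.1 ng/mL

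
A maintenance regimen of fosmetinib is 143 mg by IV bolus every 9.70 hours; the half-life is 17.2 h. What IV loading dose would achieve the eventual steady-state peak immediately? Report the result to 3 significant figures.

k = ln 2 / 17.2 = 0.04030 h⁻¹
Accumulation ratio R = 1 / (1 − e^(−kτ)) = 1 / (1 − e^(−0.04030×9.70)) = 1 / (1 − 0.6764) = 3.091
Loading dose = maintenance dose × R = 143 × 3.091 ≈ 442 mg

442 mg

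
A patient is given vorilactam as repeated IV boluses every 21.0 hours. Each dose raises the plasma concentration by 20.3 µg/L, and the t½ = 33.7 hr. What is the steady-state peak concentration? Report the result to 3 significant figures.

k = ln 2 / 33.7 = 0.02057 hr⁻¹
Fraction remaining after one interval: e^(−kτ) = e^(−0.02057 × 21.0) = 0.6493
R = 1 / (1 − 0.6493) = 2.851
Css,max = 20.3 × 2.851 ≈ 57.9 µg/L

57.9 µg/L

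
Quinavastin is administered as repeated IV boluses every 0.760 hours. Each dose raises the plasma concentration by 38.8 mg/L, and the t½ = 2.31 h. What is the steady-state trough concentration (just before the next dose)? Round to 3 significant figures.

151 mg/L

k = ln 2 / 2.31 = 0.3001 h⁻¹
Fraction remaining after one interval: e^(−kτ) = e^(−0.3001 × 0.760) = 0.7961
R = 1 / (1 − 0.7961) = 4.904
Css,max = 38.8 × 4.904 = 190.3 mg/L
Css,min = Css,max × e^(−kτ) = 190.3 × 0.7961 ≈ 151 mg/L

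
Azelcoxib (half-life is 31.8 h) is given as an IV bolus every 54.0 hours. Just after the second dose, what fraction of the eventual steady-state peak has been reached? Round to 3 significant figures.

0.905

k = ln 2 / 31.8 = 0.02180 h⁻¹
f_n = 1 − e^(−nkτ) = 1 − e^(−2 × 0.02180 × 54.0) = 1 − e^(−2.354) = 1 − 0.09498 ≈ 0.905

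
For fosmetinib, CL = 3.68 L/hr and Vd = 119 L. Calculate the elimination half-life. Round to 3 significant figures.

k = CL / V = 3.68 / 119 = 0.03092 hr⁻¹
t½ = ln 2 / k = ln 2 / 0.03092 ≈ 22.4 hours

22.4 hours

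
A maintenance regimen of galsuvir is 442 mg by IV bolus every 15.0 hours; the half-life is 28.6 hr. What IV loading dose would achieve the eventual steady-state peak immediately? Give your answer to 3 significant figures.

k = ln 2 / 28.6 = 0.02424 hr⁻¹
Accumulation ratio R = 1 / (1 − e^(−kτ)) = 1 / (1 − e^(−0.02424×15.0)) = 1 / (1 − 0.6952) = 3.281
Loading dose = maintenance dose × R = 442 × 3.281 ≈ 1450 mg

1450 mg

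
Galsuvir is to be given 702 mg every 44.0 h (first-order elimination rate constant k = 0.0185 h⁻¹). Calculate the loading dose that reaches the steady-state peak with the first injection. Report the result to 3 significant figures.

Accumulation ratio R = 1 / (1 − e^(−kτ)) = 1 / (1 − e^(−0.01850×44.0)) = 1 / (1 − 0.4431) = 1.796
Loading dose = maintenance dose × R = 702 × 1.796 ≈ 1260 mg

1260 mg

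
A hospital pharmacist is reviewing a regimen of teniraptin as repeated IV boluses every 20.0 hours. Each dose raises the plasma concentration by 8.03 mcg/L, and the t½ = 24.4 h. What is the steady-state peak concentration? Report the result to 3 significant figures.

k = ln 2 / 24.4 = 0.02841 h⁻¹
Fraction remaining after one interval: e^(−kτ) = e^(−0.02841 × 20.0) = 0.5666
R = 1 / (1 − 0.5666) = 2.307
Css,max = 8.03 × 2.307 ≈ 18.5 mcg/L

18.5 mcg/L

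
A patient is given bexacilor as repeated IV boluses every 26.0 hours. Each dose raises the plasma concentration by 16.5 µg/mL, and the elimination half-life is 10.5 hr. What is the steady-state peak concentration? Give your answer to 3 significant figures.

k = ln 2 / 10.5 = 0.06601 hr⁻¹
Fraction remaining after one interval: e^(−kτ) = e^(−0.06601 × 26.0) = 0.1797
R = 1 / (1 − 0.1797) = 1.219
Css,max = 16.5 × 1.219 ≈ 20.1 µg/mL

20.1 µg/mL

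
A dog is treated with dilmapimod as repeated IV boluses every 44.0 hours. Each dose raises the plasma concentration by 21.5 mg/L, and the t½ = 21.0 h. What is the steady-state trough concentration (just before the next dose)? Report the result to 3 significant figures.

k = ln 2 / 21.0 = 0.03301 h⁻¹
Fraction remaining after one interval: e^(−kτ) = e^(−0.03301 × 44.0) = 0.2340
R = 1 / (1 − 0.2340) = 1.306
Css,max = 21.5 × 1.306 = 28.07 mg/L
Css,min = Css,max × e^(−kτ) = 28.07 × 0.2340 ≈ 6.57 mg/L

6.57 mg/L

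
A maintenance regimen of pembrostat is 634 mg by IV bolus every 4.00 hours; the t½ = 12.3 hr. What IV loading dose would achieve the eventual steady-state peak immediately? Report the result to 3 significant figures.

k = ln 2 / 12.3 = 0.05635 hr⁻¹
Accumulation ratio R = 1 / (1 − e^(−kτ)) = 1 / (1 − e^(−0.05635×4.00)) = 1 / (1 − 0.7982) = 4.955
Loading dose = maintenance dose × R = 634 × 4.955 ≈ 3140 mg

3140 mg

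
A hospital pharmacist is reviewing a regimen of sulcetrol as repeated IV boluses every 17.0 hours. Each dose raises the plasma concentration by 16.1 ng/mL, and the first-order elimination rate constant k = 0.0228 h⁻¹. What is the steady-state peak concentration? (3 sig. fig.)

50.1 ng/mL

Fraction remaining after one interval: e^(−kτ) = e^(−0.02280 × 17.0) = 0.6787
R = 1 / (1 − 0.6787) = 3.112
Css,max = 16.1 × 3.112 ≈ 50.1 ng/mL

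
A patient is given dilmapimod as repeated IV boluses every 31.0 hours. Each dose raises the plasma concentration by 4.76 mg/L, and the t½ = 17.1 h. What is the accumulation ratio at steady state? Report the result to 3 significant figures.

1.40

k = ln 2 / 17.1 = 0.04053 h⁻¹
Fraction remaining after one interval: e^(−kτ) = e^(−0.04053 × 31.0) = 0.2846
R = 1 / (1 − 0.2846) = 1 / 0.7154 ≈ 1.40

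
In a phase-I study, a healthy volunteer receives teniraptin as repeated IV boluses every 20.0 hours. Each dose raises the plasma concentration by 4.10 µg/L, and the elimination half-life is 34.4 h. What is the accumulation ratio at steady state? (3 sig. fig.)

k = ln 2 / 34.4 = 0.02015 h⁻¹
Fraction remaining after one interval: e^(−kτ) = e^(−0.02015 × 20.0) = 0.6683
R = 1 / (1 − 0.6683) = 1 / 0.3317 ≈ 3.01

3.01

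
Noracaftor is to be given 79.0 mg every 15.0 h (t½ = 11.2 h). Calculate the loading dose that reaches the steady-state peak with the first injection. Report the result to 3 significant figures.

k = ln 2 / 11.2 = 0.06189 h⁻¹
Accumulation ratio R = 1 / (1 − e^(−kτ)) = 1 / (1 − e^(−0.06189×15.0)) = 1 / (1 − 0.3952) = 1.653
Loading dose = maintenance dose × R = 79.0 × 1.653 ≈ 131 mg

131 mg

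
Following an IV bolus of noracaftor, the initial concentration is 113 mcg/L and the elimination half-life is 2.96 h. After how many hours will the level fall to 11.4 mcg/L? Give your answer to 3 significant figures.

9.80 hours

k = ln 2 / 2.96 = 0.2342 h⁻¹
C(t) = C₀ e^(−kt)  ⇒  t = ln(C₀/C) / k
t = ln(113/11.4) / 0.2342 = 2.294 / 0.2342 ≈ 9.80 hours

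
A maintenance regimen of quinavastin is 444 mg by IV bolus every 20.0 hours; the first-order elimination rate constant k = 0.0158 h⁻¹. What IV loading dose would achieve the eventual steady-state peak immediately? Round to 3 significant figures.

Accumulation ratio R = 1 / (1 − e^(−kτ)) = 1 / (1 − e^(−0.01580×20.0)) = 1 / (1 − 0.7291) = 3.691
Loading dose = maintenance dose × R = 444 × 3.691 ≈ 1640 mg

1640 mg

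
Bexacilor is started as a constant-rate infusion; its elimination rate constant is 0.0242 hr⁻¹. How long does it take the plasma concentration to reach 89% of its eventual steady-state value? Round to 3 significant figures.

f = 1 − e^(−kt)  ⇒  t = −ln(1 − f) / k
t = −ln(1 − 0.89) / 0.02420 = 2.207 / 0.02420 ≈ 91.2 hours

91.2 hours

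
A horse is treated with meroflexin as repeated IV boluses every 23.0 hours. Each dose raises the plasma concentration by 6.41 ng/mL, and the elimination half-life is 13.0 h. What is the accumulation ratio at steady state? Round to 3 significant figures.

1.42

k = ln 2 / 13.0 = 0.05332 h⁻¹
Fraction remaining after one interval: e^(−kτ) = e^(−0.05332 × 23.0) = 0.2934
R = 1 / (1 − 0.2934) = 1 / 0.7066 ≈ 1.42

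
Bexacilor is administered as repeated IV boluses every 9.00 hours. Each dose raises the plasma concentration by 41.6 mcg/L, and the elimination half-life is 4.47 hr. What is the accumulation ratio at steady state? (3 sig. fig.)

1.33

k = ln 2 / 4.47 = 0.1551 hr⁻¹
Fraction remaining after one interval: e^(−kτ) = e^(−0.1551 × 9.00) = 0.2477
R = 1 / (1 − 0.2477) = 1 / 0.7523 ≈ 1.33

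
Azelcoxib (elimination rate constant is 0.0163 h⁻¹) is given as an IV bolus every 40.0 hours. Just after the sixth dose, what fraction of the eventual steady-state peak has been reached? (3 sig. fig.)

0.980

f_n = 1 − e^(−nkτ) = 1 − e^(−6 × 0.01630 × 40.0) = 1 − e^(−3.912) = 1 − 0.02000 ≈ 0.980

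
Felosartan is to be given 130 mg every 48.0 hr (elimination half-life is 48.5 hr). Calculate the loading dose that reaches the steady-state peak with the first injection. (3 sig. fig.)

262 mg

k = ln 2 / 48.5 = 0.01429 hr⁻¹
Accumulation ratio R = 1 / (1 − e^(−kτ)) = 1 / (1 − e^(−0.01429×48.0)) = 1 / (1 − 0.5036) = 2.014
Loading dose = maintenance dose × R = 130 × 2.014 ≈ 262 mg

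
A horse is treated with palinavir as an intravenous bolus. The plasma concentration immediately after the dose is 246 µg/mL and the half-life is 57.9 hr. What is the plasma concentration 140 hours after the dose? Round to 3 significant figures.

46.0 µg/mL

k = ln 2 / 57.9 = 0.01197 hr⁻¹
140 hr is 2.418 half-lives, so C = 246 × (1/2)^2.418 = 246 × 0.1871 ≈ 46.0 µg/mL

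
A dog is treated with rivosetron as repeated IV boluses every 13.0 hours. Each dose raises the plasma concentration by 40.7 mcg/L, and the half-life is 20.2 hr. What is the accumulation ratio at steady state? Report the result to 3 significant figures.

2.78

k = ln 2 / 20.2 = 0.03431 hr⁻¹
Fraction remaining after one interval: e^(−kτ) = e^(−0.03431 × 13.0) = 0.6401
R = 1 / (1 − 0.6401) = 1 / 0.3599 ≈ 2.78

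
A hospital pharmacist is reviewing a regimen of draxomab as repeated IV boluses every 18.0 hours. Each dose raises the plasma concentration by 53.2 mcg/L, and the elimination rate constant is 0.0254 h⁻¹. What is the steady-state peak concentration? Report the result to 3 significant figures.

Fraction remaining after one interval: e^(−kτ) = e^(−0.02540 × 18.0) = 0.6331
R = 1 / (1 − 0.6331) = 2.725
Css,max = 53.2 × 2.725 ≈ 145 mcg/L

145 mcg/L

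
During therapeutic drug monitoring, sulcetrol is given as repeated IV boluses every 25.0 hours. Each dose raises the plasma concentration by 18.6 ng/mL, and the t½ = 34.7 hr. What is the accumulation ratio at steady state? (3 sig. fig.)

2.54

k = ln 2 / 34.7 = 0.01998 hr⁻¹
Fraction remaining after one interval: e^(−kτ) = e^(−0.01998 × 25.0) = 0.6069
R = 1 / (1 − 0.6069) = 1 / 0.3931 ≈ 2.54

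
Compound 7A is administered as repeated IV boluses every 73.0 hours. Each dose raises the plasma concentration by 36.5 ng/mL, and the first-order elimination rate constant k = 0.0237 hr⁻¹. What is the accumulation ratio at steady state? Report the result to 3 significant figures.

1.22

Fraction remaining after one interval: e^(−kτ) = e^(−0.02370 × 73.0) = 0.1773
R = 1 / (1 − 0.1773) = 1 / 0.8227 ≈ 1.22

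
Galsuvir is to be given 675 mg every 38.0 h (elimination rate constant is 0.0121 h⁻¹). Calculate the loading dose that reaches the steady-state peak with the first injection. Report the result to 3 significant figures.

Accumulation ratio R = 1 / (1 − e^(−kτ)) = 1 / (1 − e^(−0.01210×38.0)) = 1 / (1 − 0.6314) = 2.713
Loading dose = maintenance dose × R = 675 × 2.713 ≈ 1830 mg

1830 mg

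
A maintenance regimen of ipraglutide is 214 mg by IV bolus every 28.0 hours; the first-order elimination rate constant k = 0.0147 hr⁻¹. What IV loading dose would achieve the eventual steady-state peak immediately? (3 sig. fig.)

Accumulation ratio R = 1 / (1 − e^(−kτ)) = 1 / (1 − e^(−0.01470×28.0)) = 1 / (1 − 0.6626) = 2.964
Loading dose = maintenance dose × R = 214 × 2.964 ≈ 634 mg

634 mg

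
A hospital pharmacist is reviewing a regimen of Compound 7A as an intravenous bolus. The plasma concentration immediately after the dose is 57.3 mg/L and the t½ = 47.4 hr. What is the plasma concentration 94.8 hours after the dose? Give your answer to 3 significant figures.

k = ln 2 / 47.4 = 0.01462 hr⁻¹
94.8 hr is 2.000 half-lives, so C = 57.3 × (1/2)^2.000 = 57.3 × 0.2500 ≈ 14.3 mg/L

14.3 mg/L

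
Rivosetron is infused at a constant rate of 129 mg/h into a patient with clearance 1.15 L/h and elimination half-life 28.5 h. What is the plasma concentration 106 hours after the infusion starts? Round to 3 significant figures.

104 µg/mL

Css = rate / CL = 129 / 1.15 = 112.2 µg/mL
k = ln 2 / 28.5 = 0.02432 h⁻¹
C(t) = Css (1 − e^(−kt)) = 112.2 × (1 − e^(−2.578)) = 112.2 × 0.9241 ≈ 104 µg/mL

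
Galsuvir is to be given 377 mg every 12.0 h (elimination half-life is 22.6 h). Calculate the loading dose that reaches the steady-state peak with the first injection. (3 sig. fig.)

k = ln 2 / 22.6 = 0.03067 h⁻¹
Accumulation ratio R = 1 / (1 − e^(−kτ)) = 1 / (1 − e^(−0.03067×12.0)) = 1 / (1 − 0.6921) = 3.248
Loading dose = maintenance dose × R = 377 × 3.248 ≈ 1220 mg

1220 mg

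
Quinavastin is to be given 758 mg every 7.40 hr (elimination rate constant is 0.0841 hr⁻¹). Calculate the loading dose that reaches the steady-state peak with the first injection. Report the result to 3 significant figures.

1640 mg

Accumulation ratio R = 1 / (1 − e^(−kτ)) = 1 / (1 − e^(−0.08410×7.40)) = 1 / (1 − 0.5367) = 2.158
Loading dose = maintenance dose × R = 758 × 2.158 ≈ 1640 mg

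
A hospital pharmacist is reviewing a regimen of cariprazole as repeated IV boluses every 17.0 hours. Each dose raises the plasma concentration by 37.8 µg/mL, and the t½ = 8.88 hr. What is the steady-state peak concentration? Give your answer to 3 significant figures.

51.4 µg/mL

k = ln 2 / 8.88 = 0.07806 hr⁻¹
Fraction remaining after one interval: e^(−kτ) = e^(−0.07806 × 17.0) = 0.2653
R = 1 / (1 − 0.2653) = 1.361
Css,max = 37.8 × 1.361 ≈ 51.4 µg/mL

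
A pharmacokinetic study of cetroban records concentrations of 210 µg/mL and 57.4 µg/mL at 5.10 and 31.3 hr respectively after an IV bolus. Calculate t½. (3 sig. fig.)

14.0 hours

k = ln(C₁/C₂) / (t₂ − t₁) = ln(210/57.4) / (31.3 − 5.10)
  = 1.297 / 26.20 = 0.04951 hr⁻¹
t½ = ln 2 / k = ln 2 / 0.04951 ≈ 14.0 hours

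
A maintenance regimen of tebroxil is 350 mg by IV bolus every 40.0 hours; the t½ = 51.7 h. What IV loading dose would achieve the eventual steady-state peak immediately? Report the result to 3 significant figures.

k = ln 2 / 51.7 = 0.01341 h⁻¹
Accumulation ratio R = 1 / (1 − e^(−kτ)) = 1 / (1 − e^(−0.01341×40.0)) = 1 / (1 − 0.5849) = 2.409
Loading dose = maintenance dose × R = 350 × 2.409 ≈ 843 mg

843 mg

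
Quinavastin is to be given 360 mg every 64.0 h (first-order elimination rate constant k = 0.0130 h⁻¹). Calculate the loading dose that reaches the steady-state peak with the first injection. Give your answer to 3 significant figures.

Accumulation ratio R = 1 / (1 − e^(−kτ)) = 1 / (1 − e^(−0.01300×64.0)) = 1 / (1 − 0.4352) = 1.770
Loading dose = maintenance dose × R = 360 × 1.770 ≈ 637 mg

637 mg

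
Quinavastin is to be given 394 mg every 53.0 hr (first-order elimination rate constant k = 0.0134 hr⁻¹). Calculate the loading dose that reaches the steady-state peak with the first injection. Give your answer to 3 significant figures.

775 mg

Accumulation ratio R = 1 / (1 − e^(−kτ)) = 1 / (1 − e^(−0.01340×53.0)) = 1 / (1 − 0.4915) = 1.967
Loading dose = maintenance dose × R = 394 × 1.967 ≈ 775 mg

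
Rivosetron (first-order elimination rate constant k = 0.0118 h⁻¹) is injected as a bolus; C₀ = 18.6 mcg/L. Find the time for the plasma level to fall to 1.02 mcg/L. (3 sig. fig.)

C(t) = C₀ e^(−kt)  ⇒  t = ln(C₀/C) / k
t = ln(18.6/1.02) / 0.01180 = 2.903 / 0.01180 ≈ 246 hours

246 hours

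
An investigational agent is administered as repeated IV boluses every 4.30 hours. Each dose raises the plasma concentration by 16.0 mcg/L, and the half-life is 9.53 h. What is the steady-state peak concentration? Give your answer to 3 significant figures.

59.6 mcg/L

k = ln 2 / 9.53 = 0.07273 h⁻¹
Fraction remaining after one interval: e^(−kτ) = e^(−0.07273 × 4.30) = 0.7314
R = 1 / (1 − 0.7314) = 3.723
Css,max = 16.0 × 3.723 ≈ 59.6 mcg/L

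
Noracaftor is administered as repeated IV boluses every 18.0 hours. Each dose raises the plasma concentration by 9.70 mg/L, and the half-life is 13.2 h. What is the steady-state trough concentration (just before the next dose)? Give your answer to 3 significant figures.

k = ln 2 / 13.2 = 0.05251 h⁻¹
Fraction remaining after one interval: e^(−kτ) = e^(−0.05251 × 18.0) = 0.3886
R = 1 / (1 − 0.3886) = 1.636
Css,max = 9.70 × 1.636 = 15.87 mg/L
Css,min = Css,max × e^(−kτ) = 15.87 × 0.3886 ≈ 6.17 mg/L

6.17 mg/L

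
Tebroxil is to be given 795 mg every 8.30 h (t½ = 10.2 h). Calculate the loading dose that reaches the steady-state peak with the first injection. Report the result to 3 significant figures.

k = ln 2 / 10.2 = 0.06796 h⁻¹
Accumulation ratio R = 1 / (1 − e^(−kτ)) = 1 / (1 − e^(−0.06796×8.30)) = 1 / (1 − 0.5689) = 2.320
Loading dose = maintenance dose × R = 795 × 2.320 ≈ 1840 mg

1840 mg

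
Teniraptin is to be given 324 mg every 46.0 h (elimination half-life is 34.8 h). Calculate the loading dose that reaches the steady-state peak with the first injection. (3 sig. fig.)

540 mg

k = ln 2 / 34.8 = 0.01992 h⁻¹
Accumulation ratio R = 1 / (1 − e^(−kτ)) = 1 / (1 − e^(−0.01992×46.0)) = 1 / (1 − 0.4000) = 1.667
Loading dose = maintenance dose × R = 324 × 1.667 ≈ 540 mg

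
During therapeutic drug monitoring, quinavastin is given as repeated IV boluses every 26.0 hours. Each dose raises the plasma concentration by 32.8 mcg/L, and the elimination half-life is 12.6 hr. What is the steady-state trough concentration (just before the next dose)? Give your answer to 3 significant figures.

10.3 mcg/L

k = ln 2 / 12.6 = 0.05501 hr⁻¹
Fraction remaining after one interval: e^(−kτ) = e^(−0.05501 × 26.0) = 0.2392
R = 1 / (1 − 0.2392) = 1.314
Css,max = 32.8 × 1.314 = 43.11 mcg/L
Css,min = Css,max × e^(−kτ) = 43.11 × 0.2392 ≈ 10.3 mcg/L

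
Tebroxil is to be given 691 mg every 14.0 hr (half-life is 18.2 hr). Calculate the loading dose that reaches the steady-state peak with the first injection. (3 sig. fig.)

k = ln 2 / 18.2 = 0.03809 hr⁻¹
Accumulation ratio R = 1 / (1 − e^(−kτ)) = 1 / (1 − e^(−0.03809×14.0)) = 1 / (1 − 0.5867) = 2.420
Loading dose = maintenance dose × R = 691 × 2.420 ≈ 1670 mg

1670 mg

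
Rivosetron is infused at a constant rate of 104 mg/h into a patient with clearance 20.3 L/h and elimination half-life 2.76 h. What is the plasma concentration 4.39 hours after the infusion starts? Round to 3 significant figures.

Css = rate / CL = 104 / 20.3 = 5.123 mg/L
k = ln 2 / 2.76 = 0.2511 h⁻¹
C(t) = Css (1 − e^(−kt)) = 5.123 × (1 − e^(−1.103)) = 5.123 × 0.6680 ≈ 3.42 mg/L

3.42 mg/L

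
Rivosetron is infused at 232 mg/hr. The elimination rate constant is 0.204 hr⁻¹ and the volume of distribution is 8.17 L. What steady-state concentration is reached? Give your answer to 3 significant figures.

CL = k · V = 0.204 × 8.17 = 1.667 L/hr
Css = rate / CL = 232 / 1.667 ≈ 139 µg/mL

139 µg/mL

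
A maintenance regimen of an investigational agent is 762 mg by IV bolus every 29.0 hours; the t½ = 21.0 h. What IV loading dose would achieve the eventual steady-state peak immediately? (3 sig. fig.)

k = ln 2 / 21.0 = 0.03301 h⁻¹
Accumulation ratio R = 1 / (1 − e^(−kτ)) = 1 / (1 − e^(−0.03301×29.0)) = 1 / (1 − 0.3840) = 1.623
Loading dose = maintenance dose × R = 762 × 1.623 ≈ 1240 mg

1240 mg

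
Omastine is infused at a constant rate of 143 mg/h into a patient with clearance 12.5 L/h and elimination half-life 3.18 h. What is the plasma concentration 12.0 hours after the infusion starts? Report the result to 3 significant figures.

Css = rate / CL = 143 / 12.5 = 11.44 µg/mL
k = ln 2 / 3.18 = 0.2180 h⁻¹
C(t) = Css (1 − e^(−kt)) = 11.44 × (1 − e^(−2.616)) = 11.44 × 0.9269 ≈ 10.6 µg/mL

10.6 µg/mL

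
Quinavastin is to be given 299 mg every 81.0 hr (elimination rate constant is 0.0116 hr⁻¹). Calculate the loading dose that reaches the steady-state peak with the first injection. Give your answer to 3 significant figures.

Accumulation ratio R = 1 / (1 − e^(−kτ)) = 1 / (1 − e^(−0.01160×81.0)) = 1 / (1 − 0.3908) = 1.641
Loading dose = maintenance dose × R = 299 × 1.641 ≈ 491 mg

491 mg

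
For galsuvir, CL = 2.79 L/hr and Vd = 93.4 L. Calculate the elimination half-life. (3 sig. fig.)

23.2 hours

k = CL / V = 2.79 / 93.4 = 0.02987 hr⁻¹
t½ = ln 2 / k = ln 2 / 0.02987 ≈ 23.2 hours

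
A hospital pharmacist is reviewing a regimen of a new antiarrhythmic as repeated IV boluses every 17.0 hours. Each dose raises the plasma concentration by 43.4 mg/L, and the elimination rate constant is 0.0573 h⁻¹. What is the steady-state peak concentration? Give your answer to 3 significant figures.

Fraction remaining after one interval: e^(−kτ) = e^(−0.05730 × 17.0) = 0.3775
R = 1 / (1 − 0.3775) = 1.607
Css,max = 43.4 × 1.607 ≈ 69.7 mg/L

69.7 mg/L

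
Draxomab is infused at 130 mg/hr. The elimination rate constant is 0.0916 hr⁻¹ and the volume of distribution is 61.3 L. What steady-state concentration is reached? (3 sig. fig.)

CL = k · V = 0.0916 × 61.3 = 5.615 L/hr
Css = rate / CL = 130 / 5.615 ≈ 23.2 µg/mL

23.2 µg/mL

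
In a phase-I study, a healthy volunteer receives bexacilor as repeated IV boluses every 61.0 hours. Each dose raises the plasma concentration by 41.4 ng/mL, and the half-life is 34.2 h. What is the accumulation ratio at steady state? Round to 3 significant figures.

1.41

k = ln 2 / 34.2 = 0.02027 h⁻¹
Fraction remaining after one interval: e^(−kτ) = e^(−0.02027 × 61.0) = 0.2905
R = 1 / (1 − 0.2905) = 1 / 0.7095 ≈ 1.41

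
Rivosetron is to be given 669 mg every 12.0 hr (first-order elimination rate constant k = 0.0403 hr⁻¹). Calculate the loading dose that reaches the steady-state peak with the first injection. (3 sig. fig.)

1740 mg

Accumulation ratio R = 1 / (1 − e^(−kτ)) = 1 / (1 − e^(−0.04030×12.0)) = 1 / (1 − 0.6166) = 2.608
Loading dose = maintenance dose × R = 669 × 2.608 ≈ 1740 mg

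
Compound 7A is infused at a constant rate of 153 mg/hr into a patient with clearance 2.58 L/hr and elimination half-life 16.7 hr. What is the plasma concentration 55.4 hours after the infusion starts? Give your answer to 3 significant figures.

Css = rate / CL = 153 / 2.58 = 59.30 mg/L
k = ln 2 / 16.7 = 0.04151 hr⁻¹
C(t) = Css (1 − e^(−kt)) = 59.30 × (1 − e^(−2.299)) = 59.30 × 0.8997 ≈ 53.4 mg/L

53.4 mg/L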